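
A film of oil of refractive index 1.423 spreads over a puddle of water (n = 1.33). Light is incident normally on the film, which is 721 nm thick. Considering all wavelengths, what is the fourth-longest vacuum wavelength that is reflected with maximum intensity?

Ray reflecting at the top interface goes from n = 1.0 toward n = 1.423: a half-wave phase shift.
Ray reflecting at the bottom interface goes from n = 1.423 toward n = 1.33: no phase shift.
The two reflections differ by half a wavelength.
For maximum reflection here: 2 n t = (m + ½) λ.
λ = 2 n t / (m + ½). The fourth-longest wavelength is m = 3: λ = 2 × 1.423 × 721 / 3.50 = 586 nm.

586 nm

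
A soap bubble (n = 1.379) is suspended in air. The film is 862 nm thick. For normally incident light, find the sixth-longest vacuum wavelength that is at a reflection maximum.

432 nm

Top surface (1.0 → 1.379): reflection off a higher-index medium gives a half-wave phase shift.
Bottom surface (1.379 → 1.0): reflection off a lower-index medium gives no phase shift.
Net: one phase inversion between the two reflected rays.
With one net inversion, constructive interference in reflection requires 2 n t = (m + ½) λ.
λ = 2 n t / (m + ½). The sixth-longest wavelength is m = 5: λ = 2 × 1.379 × 862 / 5.50 = 432 nm.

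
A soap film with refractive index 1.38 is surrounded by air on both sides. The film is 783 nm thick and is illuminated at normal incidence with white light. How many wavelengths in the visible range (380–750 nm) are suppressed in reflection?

3

Top surface (1.0 → 1.38): reflection off a higher-index medium gives a half-wave phase shift.
At the lower boundary (n = 1.38 to n = 1.0) the reflected ray undergoes no phase shift.
The two reflections differ by half a wavelength.
So the condition for destructive reflection is 2 n t = m λ.
λ = 2 n t / m = 2161 / m nm.
m=2: 1081 nm (IR); m=3: 720 nm (visible); m=4: 540 nm (visible); m=5: 432 nm (visible); m=6: 360 nm (UV).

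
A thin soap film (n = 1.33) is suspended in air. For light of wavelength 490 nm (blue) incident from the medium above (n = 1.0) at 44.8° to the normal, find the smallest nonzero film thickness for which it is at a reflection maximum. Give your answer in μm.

At the upper boundary (n = 1.0 to n = 1.33) the reflected ray undergoes a half-wave phase shift.
Ray reflecting at the bottom interface goes from n = 1.33 toward n = 1.0: no phase shift.
Exactly one π shift → a net half-wave offset.
For maximum reflection here: 2 n t cos θ_r = (m + ½) λ.
Snell's law: 1.0 sin 44.8° = 1.33 sin θ_r → sin θ_r = 0.530, cos θ_r = 0.848.
Minimum at m = 0: t = λ / (4 n cos θ_r) = 490 / (4 × 1.33 × 0.848) = 109 nm.

0.109 μm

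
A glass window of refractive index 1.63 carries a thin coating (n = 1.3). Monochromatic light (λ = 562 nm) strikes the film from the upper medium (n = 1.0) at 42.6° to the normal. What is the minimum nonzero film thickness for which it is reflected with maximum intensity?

Ray reflecting at the top interface goes from n = 1.0 toward n = 1.3: a half-wave phase shift.
Bottom surface (1.3 → 1.63): reflection off a higher-index medium gives a half-wave phase shift.
Net: no relative phase inversion (both shifts match).
So the condition for constructive reflection is 2 n t cos θ_r = m λ.
Snell's law: 1.0 sin 42.6° = 1.3 sin θ_r → sin θ_r = 0.521, cos θ_r = 0.854.
Minimum nonzero at m = 1: t = λ / (2 n cos θ_r) = 562 / (2 × 1.3 × 0.854) = 253 nm.

253 nm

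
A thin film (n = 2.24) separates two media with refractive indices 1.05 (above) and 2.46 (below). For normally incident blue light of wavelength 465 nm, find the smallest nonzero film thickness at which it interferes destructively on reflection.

51.9 nm

At the upper boundary (n = 1.05 to n = 2.24) the reflected ray undergoes a half-wave phase shift.
Ray reflecting at the bottom interface goes from n = 2.24 toward n = 2.46: a half-wave phase shift.
Net: no relative phase inversion (both shifts match).
With no net inversion, destructive interference in reflection requires 2 n t = (m + ½) λ.
Minimum at m = 0: t = λ / (4 n) = 465 / (4 × 2.24) = 51.9 nm.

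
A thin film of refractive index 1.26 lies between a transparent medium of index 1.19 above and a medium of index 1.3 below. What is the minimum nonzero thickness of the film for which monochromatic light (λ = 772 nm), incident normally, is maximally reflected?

306 nm

Top surface (1.19 → 1.26): reflection off a higher-index medium gives a half-wave phase shift.
Bottom surface (1.26 → 1.3): reflection off a higher-index medium gives a half-wave phase shift.
The two reflections carry the same phase change, so no net offset.
So the condition for constructive reflection is 2 n t = m λ.
Minimum nonzero at m = 1: t = λ / (2 n) = 772 / (2 × 1.26) = 306 nm.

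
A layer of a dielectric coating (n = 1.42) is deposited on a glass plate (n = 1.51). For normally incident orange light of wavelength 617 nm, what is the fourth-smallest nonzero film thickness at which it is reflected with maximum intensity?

At the upper boundary (n = 1.0 to n = 1.42) the reflected ray undergoes a half-wave phase shift.
At the lower boundary (n = 1.42 to n = 1.51) the reflected ray undergoes a half-wave phase shift.
Zero or two π shifts → no net half-wave offset.
For maximum reflection here: 2 n t = m λ.
The fourth-smallest nonzero thickness corresponds to m = 4: t = m λ / (2 n) = 4.00 × 617 / (2 × 1.42) = 869 nm.

869 nm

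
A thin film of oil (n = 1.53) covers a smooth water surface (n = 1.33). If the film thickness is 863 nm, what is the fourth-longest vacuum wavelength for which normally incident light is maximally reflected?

At the upper boundary (n = 1.0 to n = 1.53) the reflected ray undergoes a half-wave phase shift.
Ray reflecting at the bottom interface goes from n = 1.53 toward n = 1.33: no phase shift.
The two reflections differ by half a wavelength.
For strong reflection here: 2 n t = (m + ½) λ.
λ = 2 n t / (m + ½). The fourth-longest wavelength is m = 3: λ = 2 × 1.53 × 863 / 3.50 = 755 nm.

755 nm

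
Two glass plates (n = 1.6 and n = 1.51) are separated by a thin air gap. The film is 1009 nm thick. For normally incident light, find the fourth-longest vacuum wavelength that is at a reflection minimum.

At the upper boundary (n = 1.6 to n = 1.0) the reflected ray undergoes no phase shift.
Bottom surface (1.0 → 1.51): reflection off a higher-index medium gives a half-wave phase shift.
The two reflections differ by half a wavelength.
For minimum reflection here: 2 n t = m λ.
λ = 2 n t / m. The fourth-longest wavelength is m = 4: λ = 2 × 1.0 × 1009 / 4.00 = 505 nm.

505 nm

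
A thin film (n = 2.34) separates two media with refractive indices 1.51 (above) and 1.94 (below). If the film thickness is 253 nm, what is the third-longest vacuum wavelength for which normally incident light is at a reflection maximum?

Ray reflecting at the top interface goes from n = 1.51 toward n = 2.34: a half-wave phase shift.
Ray reflecting at the bottom interface goes from n = 2.34 toward n = 1.94: no phase shift.
The two reflections differ by half a wavelength.
So the condition for constructive reflection is 2 n t = (m + ½) λ.
λ = 2 n t / (m + ½). The third-longest wavelength is m = 2: λ = 2 × 2.34 × 253 / 2.50 = 474 nm.

474 nm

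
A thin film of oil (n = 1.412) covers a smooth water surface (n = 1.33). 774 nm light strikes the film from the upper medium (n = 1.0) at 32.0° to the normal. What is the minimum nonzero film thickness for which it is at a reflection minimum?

296 nm

Top surface (1.0 → 1.412): reflection off a higher-index medium gives a half-wave phase shift.
At the lower boundary (n = 1.412 to n = 1.33) the reflected ray undergoes no phase shift.
Exactly one π shift → a net half-wave offset.
So the condition for destructive reflection is 2 n t cos θ_r = m λ.
Snell's law: 1.0 sin 32.0° = 1.412 sin θ_r → sin θ_r = 0.375, cos θ_r = 0.927.
Minimum nonzero at m = 1: t = λ / (2 n cos θ_r) = 774 / (2 × 1.412 × 0.927) = 296 nm.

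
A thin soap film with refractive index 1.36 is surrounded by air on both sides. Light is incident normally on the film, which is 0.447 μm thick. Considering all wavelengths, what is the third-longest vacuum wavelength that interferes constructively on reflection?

486 nm

Ray reflecting at the top interface goes from n = 1.0 toward n = 1.36: a half-wave phase shift.
At the lower boundary (n = 1.36 to n = 1.0) the reflected ray undergoes no phase shift.
Exactly one π shift → a net half-wave offset.
With one net inversion, constructive interference in reflection requires 2 n t = (m + ½) λ.
λ = 2 n t / (m + ½). The third-longest wavelength is m = 2: λ = 2 × 1.36 × 447 / 2.50 = 486 nm.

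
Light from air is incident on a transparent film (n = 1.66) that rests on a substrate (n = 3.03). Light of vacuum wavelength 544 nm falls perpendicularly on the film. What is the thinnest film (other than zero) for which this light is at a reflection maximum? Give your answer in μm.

0.164 μm

Top surface (1.0 → 1.66): reflection off a higher-index medium gives a half-wave phase shift.
Bottom surface (1.66 → 3.03): reflection off a higher-index medium gives a half-wave phase shift.
The two reflections carry the same phase change, so no net offset.
So the condition for constructive reflection is 2 n t = m λ.
Minimum nonzero at m = 1: t = λ / (2 n) = 544 / (2 × 1.66) = 164 nm.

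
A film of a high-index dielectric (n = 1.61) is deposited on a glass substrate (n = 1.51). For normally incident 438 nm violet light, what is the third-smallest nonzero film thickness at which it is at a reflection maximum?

340 nm

At the upper boundary (n = 1.0 to n = 1.61) the reflected ray undergoes a half-wave phase shift.
Bottom surface (1.61 → 1.51): reflection off a lower-index medium gives no phase shift.
Exactly one π shift → a net half-wave offset.
So the condition for constructive reflection is 2 n t = (m + ½) λ.
The third-smallest nonzero thickness corresponds to m = 2: t = (m + ½) λ / (2 n) = 2.50 × 438 / (2 × 1.61) = 340 nm.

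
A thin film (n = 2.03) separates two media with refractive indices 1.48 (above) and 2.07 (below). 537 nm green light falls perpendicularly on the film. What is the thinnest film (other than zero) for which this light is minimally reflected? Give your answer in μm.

0.0661 μm

Top surface (1.48 → 2.03): reflection off a higher-index medium gives a half-wave phase shift.
Bottom surface (2.03 → 2.07): reflection off a higher-index medium gives a half-wave phase shift.
Zero or two π shifts → no net half-wave offset.
For minimum reflection here: 2 n t = (m + ½) λ.
Minimum at m = 0: t = λ / (4 n) = 537 / (4 × 2.03) = 66.1 nm.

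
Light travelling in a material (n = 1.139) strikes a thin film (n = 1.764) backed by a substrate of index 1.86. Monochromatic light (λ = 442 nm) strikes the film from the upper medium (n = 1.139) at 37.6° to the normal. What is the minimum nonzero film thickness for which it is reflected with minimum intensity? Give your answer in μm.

At the upper boundary (n = 1.139 to n = 1.764) the reflected ray undergoes a half-wave phase shift.
Ray reflecting at the bottom interface goes from n = 1.764 toward n = 1.86: a half-wave phase shift.
Net: no relative phase inversion (both shifts match).
With no net inversion, destructive interference in reflection requires 2 n t cos θ_r = (m + ½) λ.
Snell's law: 1.139 sin 37.6° = 1.764 sin θ_r → sin θ_r = 0.394, cos θ_r = 0.919.
Minimum at m = 0: t = λ / (4 n cos θ_r) = 442 / (4 × 1.764 × 0.919) = 68.2 nm.

0.0682 μm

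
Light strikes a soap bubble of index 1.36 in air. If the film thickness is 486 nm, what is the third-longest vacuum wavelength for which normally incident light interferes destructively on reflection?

At the upper boundary (n = 1.0 to n = 1.36) the reflected ray undergoes a half-wave phase shift.
At the lower boundary (n = 1.36 to n = 1.0) the reflected ray undergoes no phase shift.
Net: one phase inversion between the two reflected rays.
With one net inversion, destructive interference in reflection requires 2 n t = m λ.
λ = 2 n t / m. The third-longest wavelength is m = 3: λ = 2 × 1.36 × 486 / 3.00 = 441 nm.

441 nm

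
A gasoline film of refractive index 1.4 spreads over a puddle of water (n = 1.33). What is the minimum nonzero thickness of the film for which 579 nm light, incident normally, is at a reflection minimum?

Ray reflecting at the top interface goes from n = 1.0 toward n = 1.4: a half-wave phase shift.
Bottom surface (1.4 → 1.33): reflection off a lower-index medium gives no phase shift.
The two reflections differ by half a wavelength.
With one net inversion, destructive interference in reflection requires 2 n t = m λ.
Minimum nonzero at m = 1: t = λ / (2 n) = 579 / (2 × 1.4) = 207 nm.

207 nm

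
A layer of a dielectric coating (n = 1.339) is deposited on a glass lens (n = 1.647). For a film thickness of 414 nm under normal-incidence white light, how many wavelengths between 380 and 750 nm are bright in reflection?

At the upper boundary (n = 1.0 to n = 1.339) the reflected ray undergoes a half-wave phase shift.
Bottom surface (1.339 → 1.647): reflection off a higher-index medium gives a half-wave phase shift.
Zero or two π shifts → no net half-wave offset.
So the condition for constructive reflection is 2 n t = m λ.
λ = 2 n t / m = 1109 / m nm.
m=1: 1109 nm (IR); m=2: 554 nm (visible); m=3: 370 nm (UV).

1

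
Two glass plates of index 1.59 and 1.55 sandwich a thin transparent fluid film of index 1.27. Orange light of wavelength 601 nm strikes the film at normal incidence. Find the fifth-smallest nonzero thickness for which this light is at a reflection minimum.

1183 nm

Ray reflecting at the top interface goes from n = 1.59 toward n = 1.27: no phase shift.
Ray reflecting at the bottom interface goes from n = 1.27 toward n = 1.55: a half-wave phase shift.
Net: one phase inversion between the two reflected rays.
So the condition for destructive reflection is 2 n t = m λ.
The fifth-smallest nonzero thickness corresponds to m = 5: t = m λ / (2 n) = 5.00 × 601 / (2 × 1.27) = 1183 nm.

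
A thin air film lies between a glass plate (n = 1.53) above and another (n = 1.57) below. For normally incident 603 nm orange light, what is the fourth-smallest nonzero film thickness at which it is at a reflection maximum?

1055 nm

Ray reflecting at the top interface goes from n = 1.53 toward n = 1.0: no phase shift.
Bottom surface (1.0 → 1.57): reflection off a higher-index medium gives a half-wave phase shift.
The two reflections differ by half a wavelength.
So the condition for constructive reflection is 2 n t = (m + ½) λ.
The fourth-smallest nonzero thickness corresponds to m = 3: t = (m + ½) λ / (2 n) = 3.50 × 603 / (2 × 1.0) = 1055 nm.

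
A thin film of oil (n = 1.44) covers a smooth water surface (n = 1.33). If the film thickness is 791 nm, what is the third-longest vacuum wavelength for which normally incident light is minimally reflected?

759 nm

Top surface (1.0 → 1.44): reflection off a higher-index medium gives a half-wave phase shift.
Ray reflecting at the bottom interface goes from n = 1.44 toward n = 1.33: no phase shift.
Exactly one π shift → a net half-wave offset.
For minimum reflection here: 2 n t = m λ.
λ = 2 n t / m. The third-longest wavelength is m = 3: λ = 2 × 1.44 × 791 / 3.00 = 759 nm.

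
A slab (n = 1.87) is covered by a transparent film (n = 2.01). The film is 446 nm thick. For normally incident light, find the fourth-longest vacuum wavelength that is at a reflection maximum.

Top surface (1.0 → 2.01): reflection off a higher-index medium gives a half-wave phase shift.
Bottom surface (2.01 → 1.87): reflection off a lower-index medium gives no phase shift.
Exactly one π shift → a net half-wave offset.
With one net inversion, constructive interference in reflection requires 2 n t = (m + ½) λ.
λ = 2 n t / (m + ½). The fourth-longest wavelength is m = 3: λ = 2 × 2.01 × 446 / 3.50 = 512 nm.

512 nm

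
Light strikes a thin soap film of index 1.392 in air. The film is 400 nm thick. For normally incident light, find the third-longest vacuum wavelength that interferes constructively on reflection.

Top surface (1.0 → 1.392): reflection off a higher-index medium gives a half-wave phase shift.
Ray reflecting at the bottom interface goes from n = 1.392 toward n = 1.0: no phase shift.
Exactly one π shift → a net half-wave offset.
For strong reflection here: 2 n t = (m + ½) λ.
λ = 2 n t / (m + ½). The third-longest wavelength is m = 2: λ = 2 × 1.392 × 400 / 2.50 = 445 nm.

445 nm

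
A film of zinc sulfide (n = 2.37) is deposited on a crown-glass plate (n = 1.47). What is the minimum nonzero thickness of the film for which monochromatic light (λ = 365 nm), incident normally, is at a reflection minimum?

Top surface (1.0 → 2.37): reflection off a higher-index medium gives a half-wave phase shift.
At the lower boundary (n = 2.37 to n = 1.47) the reflected ray undergoes no phase shift.
Net: one phase inversion between the two reflected rays.
So the condition for destructive reflection is 2 n t = m λ.
Minimum nonzero at m = 1: t = λ / (2 n) = 365 / (2 × 2.37) = 77.0 nm.

77.0 nm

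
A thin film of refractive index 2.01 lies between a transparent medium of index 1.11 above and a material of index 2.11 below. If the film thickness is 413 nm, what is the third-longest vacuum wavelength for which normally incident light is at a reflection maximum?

553 nm

Top surface (1.11 → 2.01): reflection off a higher-index medium gives a half-wave phase shift.
At the lower boundary (n = 2.01 to n = 2.11) the reflected ray undergoes a half-wave phase shift.
Net: no relative phase inversion (both shifts match).
With no net inversion, constructive interference in reflection requires 2 n t = m λ.
λ = 2 n t / m. The third-longest wavelength is m = 3: λ = 2 × 2.01 × 413 / 3.00 = 553 nm.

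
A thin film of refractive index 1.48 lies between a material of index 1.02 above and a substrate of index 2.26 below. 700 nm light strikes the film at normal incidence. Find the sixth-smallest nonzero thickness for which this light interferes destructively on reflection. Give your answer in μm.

1.30 μm

At the upper boundary (n = 1.02 to n = 1.48) the reflected ray undergoes a half-wave phase shift.
Ray reflecting at the bottom interface goes from n = 1.48 toward n = 2.26: a half-wave phase shift.
Net: no relative phase inversion (both shifts match).
So the condition for destructive reflection is 2 n t = (m + ½) λ.
The sixth-smallest nonzero thickness corresponds to m = 5: t = (m + ½) λ / (2 n) = 5.50 × 700 / (2 × 1.48) = 1301 nm.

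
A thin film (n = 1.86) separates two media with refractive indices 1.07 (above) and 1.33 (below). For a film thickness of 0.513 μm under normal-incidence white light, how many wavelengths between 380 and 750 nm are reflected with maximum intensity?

2

At the upper boundary (n = 1.07 to n = 1.86) the reflected ray undergoes a half-wave phase shift.
Bottom surface (1.86 → 1.33): reflection off a lower-index medium gives no phase shift.
The two reflections differ by half a wavelength.
With one net inversion, constructive interference in reflection requires 2 n t = (m + ½) λ.
λ = 2 n t / (m + ½) = 1908 / (m + ½) nm.
m=2: 763 nm (IR); m=3: 545 nm (visible); m=4: 424 nm (visible); m=5: 347 nm (UV).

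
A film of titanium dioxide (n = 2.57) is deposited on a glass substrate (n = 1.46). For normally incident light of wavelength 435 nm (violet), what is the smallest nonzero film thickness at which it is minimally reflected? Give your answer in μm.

0.0846 μm

At the upper boundary (n = 1.0 to n = 2.57) the reflected ray undergoes a half-wave phase shift.
Ray reflecting at the bottom interface goes from n = 2.57 toward n = 1.46: no phase shift.
The two reflections differ by half a wavelength.
For weak reflection here: 2 n t = m λ.
The smallest nonzero thickness corresponds to m = 1: t = m λ / (2 n) = 1.00 × 435 / (2 × 2.57) = 84.6 nm.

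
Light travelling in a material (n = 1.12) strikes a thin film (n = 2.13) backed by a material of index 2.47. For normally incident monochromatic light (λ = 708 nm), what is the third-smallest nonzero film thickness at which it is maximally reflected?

499 nm

Top surface (1.12 → 2.13): reflection off a higher-index medium gives a half-wave phase shift.
At the lower boundary (n = 2.13 to n = 2.47) the reflected ray undergoes a half-wave phase shift.
Net: no relative phase inversion (both shifts match).
For bright reflection here: 2 n t = m λ.
The third-smallest nonzero thickness corresponds to m = 3: t = m λ / (2 n) = 3.00 × 708 / (2 × 2.13) = 499 nm.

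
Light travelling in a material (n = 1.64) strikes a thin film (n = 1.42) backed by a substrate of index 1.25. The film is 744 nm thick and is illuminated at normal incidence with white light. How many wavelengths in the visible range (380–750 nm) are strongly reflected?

3

Ray reflecting at the top interface goes from n = 1.64 toward n = 1.42: no phase shift.
At the lower boundary (n = 1.42 to n = 1.25) the reflected ray undergoes no phase shift.
Zero or two π shifts → no net half-wave offset.
For strong reflection here: 2 n t = m λ.
λ = 2 n t / m = 2113 / m nm.
m=2: 1056 nm (IR); m=3: 704 nm (visible); m=4: 528 nm (visible); m=5: 423 nm (visible); m=6: 352 nm (UV).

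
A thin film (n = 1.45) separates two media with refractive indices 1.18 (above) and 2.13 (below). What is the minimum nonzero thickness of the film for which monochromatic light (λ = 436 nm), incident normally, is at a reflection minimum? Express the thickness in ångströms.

Top surface (1.18 → 1.45): reflection off a higher-index medium gives a half-wave phase shift.
Bottom surface (1.45 → 2.13): reflection off a higher-index medium gives a half-wave phase shift.
Zero or two π shifts → no net half-wave offset.
With no net inversion, destructive interference in reflection requires 2 n t = (m + ½) λ.
Minimum at m = 0: t = λ / (4 n) = 436 / (4 × 1.45) = 75.2 nm.

752 Å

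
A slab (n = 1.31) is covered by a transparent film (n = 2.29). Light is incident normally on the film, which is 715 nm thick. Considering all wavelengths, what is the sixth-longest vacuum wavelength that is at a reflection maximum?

At the upper boundary (n = 1.0 to n = 2.29) the reflected ray undergoes a half-wave phase shift.
Ray reflecting at the bottom interface goes from n = 2.29 toward n = 1.31: no phase shift.
Net: one phase inversion between the two reflected rays.
So the condition for constructive reflection is 2 n t = (m + ½) λ.
λ = 2 n t / (m + ½). The sixth-longest wavelength is m = 5: λ = 2 × 2.29 × 715 / 5.50 = 595 nm.

595 nm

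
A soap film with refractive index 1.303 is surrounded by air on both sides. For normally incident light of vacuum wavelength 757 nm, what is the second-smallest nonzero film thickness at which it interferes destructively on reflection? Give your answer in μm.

0.581 μm

Ray reflecting at the top interface goes from n = 1.0 toward n = 1.303: a half-wave phase shift.
Ray reflecting at the bottom interface goes from n = 1.303 toward n = 1.0: no phase shift.
Net: one phase inversion between the two reflected rays.
So the condition for destructive reflection is 2 n t = m λ.
The second-smallest nonzero thickness corresponds to m = 2: t = m λ / (2 n) = 2.00 × 757 / (2 × 1.303) = 581 nm.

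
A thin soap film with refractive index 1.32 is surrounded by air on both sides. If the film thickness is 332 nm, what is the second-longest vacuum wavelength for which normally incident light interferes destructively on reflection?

438 nm

At the upper boundary (n = 1.0 to n = 1.32) the reflected ray undergoes a half-wave phase shift.
At the lower boundary (n = 1.32 to n = 1.0) the reflected ray undergoes no phase shift.
The two reflections differ by half a wavelength.
So the condition for destructive reflection is 2 n t = m λ.
λ = 2 n t / m. The second-longest wavelength is m = 2: λ = 2 × 1.32 × 332 / 2.00 = 438 nm.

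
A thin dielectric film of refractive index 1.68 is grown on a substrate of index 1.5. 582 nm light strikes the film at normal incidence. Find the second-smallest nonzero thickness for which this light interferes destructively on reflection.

Top surface (1.0 → 1.68): reflection off a higher-index medium gives a half-wave phase shift.
Ray reflecting at the bottom interface goes from n = 1.68 toward n = 1.5: no phase shift.
The two reflections differ by half a wavelength.
For minimum reflection here: 2 n t = m λ.
The second-smallest nonzero thickness corresponds to m = 2: t = m λ / (2 n) = 2.00 × 582 / (2 × 1.68) = 346 nm.

346 nm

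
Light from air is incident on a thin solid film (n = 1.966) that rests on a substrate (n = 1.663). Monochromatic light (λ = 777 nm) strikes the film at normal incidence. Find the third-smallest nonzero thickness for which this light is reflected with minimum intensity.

Ray reflecting at the top interface goes from n = 1.0 toward n = 1.966: a half-wave phase shift.
Bottom surface (1.966 → 1.663): reflection off a lower-index medium gives no phase shift.
The two reflections differ by half a wavelength.
With one net inversion, destructive interference in reflection requires 2 n t = m λ.
The third-smallest nonzero thickness corresponds to m = 3: t = m λ / (2 n) = 3.00 × 777 / (2 × 1.966) = 593 nm.

593 nm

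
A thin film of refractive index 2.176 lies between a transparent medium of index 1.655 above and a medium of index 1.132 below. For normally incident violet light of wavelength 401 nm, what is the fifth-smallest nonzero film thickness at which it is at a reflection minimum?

At the upper boundary (n = 1.655 to n = 2.176) the reflected ray undergoes a half-wave phase shift.
Ray reflecting at the bottom interface goes from n = 2.176 toward n = 1.132: no phase shift.
Net: one phase inversion between the two reflected rays.
For minimum reflection here: 2 n t = m λ.
The fifth-smallest nonzero thickness corresponds to m = 5: t = m λ / (2 n) = 5.00 × 401 / (2 × 2.176) = 461 nm.

461 nm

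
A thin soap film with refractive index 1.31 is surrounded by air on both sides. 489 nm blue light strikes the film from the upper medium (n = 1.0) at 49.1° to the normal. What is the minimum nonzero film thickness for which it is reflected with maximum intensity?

114 nm

At the upper boundary (n = 1.0 to n = 1.31) the reflected ray undergoes a half-wave phase shift.
Ray reflecting at the bottom interface goes from n = 1.31 toward n = 1.0: no phase shift.
Net: one phase inversion between the two reflected rays.
With one net inversion, constructive interference in reflection requires 2 n t cos θ_r = (m + ½) λ.
Snell's law: 1.0 sin 49.1° = 1.31 sin θ_r → sin θ_r = 0.577, cos θ_r = 0.817.
Minimum at m = 0: t = λ / (4 n cos θ_r) = 489 / (4 × 1.31 × 0.817) = 114 nm.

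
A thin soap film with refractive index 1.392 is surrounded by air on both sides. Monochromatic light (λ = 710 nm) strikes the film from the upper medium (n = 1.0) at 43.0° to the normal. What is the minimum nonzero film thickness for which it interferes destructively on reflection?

Ray reflecting at the top interface goes from n = 1.0 toward n = 1.392: a half-wave phase shift.
Ray reflecting at the bottom interface goes from n = 1.392 toward n = 1.0: no phase shift.
Exactly one π shift → a net half-wave offset.
So the condition for destructive reflection is 2 n t cos θ_r = m λ.
Snell's law: 1.0 sin 43.0° = 1.392 sin θ_r → sin θ_r = 0.490, cos θ_r = 0.872.
Minimum nonzero at m = 1: t = λ / (2 n cos θ_r) = 710 / (2 × 1.392 × 0.872) = 293 nm.

293 nm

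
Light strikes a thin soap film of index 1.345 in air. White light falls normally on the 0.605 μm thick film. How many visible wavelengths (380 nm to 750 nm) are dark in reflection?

2

Ray reflecting at the top interface goes from n = 1.0 toward n = 1.345: a half-wave phase shift.
Bottom surface (1.345 → 1.0): reflection off a lower-index medium gives no phase shift.
Exactly one π shift → a net half-wave offset.
With one net inversion, destructive interference in reflection requires 2 n t = m λ.
λ = 2 n t / m = 1627 / m nm.
m=2: 814 nm (IR); m=3: 542 nm (visible); m=4: 407 nm (visible); m=5: 325 nm (UV).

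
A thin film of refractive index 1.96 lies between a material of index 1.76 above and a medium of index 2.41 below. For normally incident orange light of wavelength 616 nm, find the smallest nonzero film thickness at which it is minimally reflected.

78.6 nm

At the upper boundary (n = 1.76 to n = 1.96) the reflected ray undergoes a half-wave phase shift.
Bottom surface (1.96 → 2.41): reflection off a higher-index medium gives a half-wave phase shift.
Net: no relative phase inversion (both shifts match).
For dark reflection here: 2 n t = (m + ½) λ.
Minimum at m = 0: t = λ / (4 n) = 616 / (4 × 1.96) = 78.6 nm.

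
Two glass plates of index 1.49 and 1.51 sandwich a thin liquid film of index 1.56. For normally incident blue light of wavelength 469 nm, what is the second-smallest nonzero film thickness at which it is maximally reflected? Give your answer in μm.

Ray reflecting at the top interface goes from n = 1.49 toward n = 1.56: a half-wave phase shift.
Ray reflecting at the bottom interface goes from n = 1.56 toward n = 1.51: no phase shift.
Net: one phase inversion between the two reflected rays.
So the condition for constructive reflection is 2 n t = (m + ½) λ.
The second-smallest nonzero thickness corresponds to m = 1: t = (m + ½) λ / (2 n) = 1.50 × 469 / (2 × 1.56) = 225 nm.

0.225 μm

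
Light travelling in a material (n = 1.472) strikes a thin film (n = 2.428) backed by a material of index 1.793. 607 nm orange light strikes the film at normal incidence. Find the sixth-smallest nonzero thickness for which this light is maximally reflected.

At the upper boundary (n = 1.472 to n = 2.428) the reflected ray undergoes a half-wave phase shift.
Bottom surface (2.428 → 1.793): reflection off a lower-index medium gives no phase shift.
Exactly one π shift → a net half-wave offset.
For bright reflection here: 2 n t = (m + ½) λ.
The sixth-smallest nonzero thickness corresponds to m = 5: t = (m + ½) λ / (2 n) = 5.50 × 607 / (2 × 2.428) = 688 nm.

688 nm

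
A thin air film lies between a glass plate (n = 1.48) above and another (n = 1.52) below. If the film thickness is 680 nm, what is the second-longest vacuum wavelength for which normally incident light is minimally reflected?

680 nm

Top surface (1.48 → 1.0): reflection off a lower-index medium gives no phase shift.
At the lower boundary (n = 1.0 to n = 1.52) the reflected ray undergoes a half-wave phase shift.
The two reflections differ by half a wavelength.
So the condition for destructive reflection is 2 n t = m λ.
λ = 2 n t / m. The second-longest wavelength is m = 2: λ = 2 × 1.0 × 680 / 2.00 = 680 nm.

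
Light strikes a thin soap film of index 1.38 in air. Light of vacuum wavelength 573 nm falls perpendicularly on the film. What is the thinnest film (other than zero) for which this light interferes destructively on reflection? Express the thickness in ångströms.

At the upper boundary (n = 1.0 to n = 1.38) the reflected ray undergoes a half-wave phase shift.
At the lower boundary (n = 1.38 to n = 1.0) the reflected ray undergoes no phase shift.
Net: one phase inversion between the two reflected rays.
For weak reflection here: 2 n t = m λ.
Minimum nonzero at m = 1: t = λ / (2 n) = 573 / (2 × 1.38) = 208 nm.

2076 Å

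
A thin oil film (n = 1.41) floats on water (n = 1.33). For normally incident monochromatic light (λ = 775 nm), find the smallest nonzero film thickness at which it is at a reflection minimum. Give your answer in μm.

0.275 μm

At the upper boundary (n = 1.0 to n = 1.41) the reflected ray undergoes a half-wave phase shift.
At the lower boundary (n = 1.41 to n = 1.33) the reflected ray undergoes no phase shift.
Net: one phase inversion between the two reflected rays.
For minimum reflection here: 2 n t = m λ.
Minimum nonzero at m = 1: t = λ / (2 n) = 775 / (2 × 1.41) = 275 nm.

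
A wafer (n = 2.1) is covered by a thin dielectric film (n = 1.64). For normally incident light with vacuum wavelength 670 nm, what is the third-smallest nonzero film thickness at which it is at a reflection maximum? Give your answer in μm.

Ray reflecting at the top interface goes from n = 1.0 toward n = 1.64: a half-wave phase shift.
Ray reflecting at the bottom interface goes from n = 1.64 toward n = 2.1: a half-wave phase shift.
Zero or two π shifts → no net half-wave offset.
With no net inversion, constructive interference in reflection requires 2 n t = m λ.
The third-smallest nonzero thickness corresponds to m = 3: t = m λ / (2 n) = 3.00 × 670 / (2 × 1.64) = 613 nm.

0.613 μm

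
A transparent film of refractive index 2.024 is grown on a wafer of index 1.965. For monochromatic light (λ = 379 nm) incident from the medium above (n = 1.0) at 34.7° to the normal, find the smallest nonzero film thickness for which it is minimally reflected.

Ray reflecting at the top interface goes from n = 1.0 toward n = 2.024: a half-wave phase shift.
At the lower boundary (n = 2.024 to n = 1.965) the reflected ray undergoes no phase shift.
The two reflections differ by half a wavelength.
For dark reflection here: 2 n t cos θ_r = m λ.
Snell's law: 1.0 sin 34.7° = 2.024 sin θ_r → sin θ_r = 0.281, cos θ_r = 0.960.
Minimum nonzero at m = 1: t = λ / (2 n cos θ_r) = 379 / (2 × 2.024 × 0.960) = 97.6 nm.

97.6 nm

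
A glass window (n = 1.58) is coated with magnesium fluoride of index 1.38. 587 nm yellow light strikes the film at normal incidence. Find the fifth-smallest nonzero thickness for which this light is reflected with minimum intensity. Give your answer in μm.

0.957 μm

Top surface (1.0 → 1.38): reflection off a higher-index medium gives a half-wave phase shift.
Ray reflecting at the bottom interface goes from n = 1.38 toward n = 1.58: a half-wave phase shift.
Net: no relative phase inversion (both shifts match).
For weak reflection here: 2 n t = (m + ½) λ.
The fifth-smallest nonzero thickness corresponds to m = 4: t = (m + ½) λ / (2 n) = 4.50 × 587 / (2 × 1.38) = 957 nm.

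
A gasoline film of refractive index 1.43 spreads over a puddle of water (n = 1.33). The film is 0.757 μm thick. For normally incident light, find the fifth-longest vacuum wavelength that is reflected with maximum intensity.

481 nm

Ray reflecting at the top interface goes from n = 1.0 toward n = 1.43: a half-wave phase shift.
Ray reflecting at the bottom interface goes from n = 1.43 toward n = 1.33: no phase shift.
Net: one phase inversion between the two reflected rays.
For bright reflection here: 2 n t = (m + ½) λ.
λ = 2 n t / (m + ½). The fifth-longest wavelength is m = 4: λ = 2 × 1.43 × 757 / 4.50 = 481 nm.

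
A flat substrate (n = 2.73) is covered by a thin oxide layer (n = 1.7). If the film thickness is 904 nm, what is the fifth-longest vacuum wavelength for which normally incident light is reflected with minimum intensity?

683 nm

Top surface (1.0 → 1.7): reflection off a higher-index medium gives a half-wave phase shift.
Bottom surface (1.7 → 2.73): reflection off a higher-index medium gives a half-wave phase shift.
Net: no relative phase inversion (both shifts match).
So the condition for destructive reflection is 2 n t = (m + ½) λ.
λ = 2 n t / (m + ½). The fifth-longest wavelength is m = 4: λ = 2 × 1.7 × 904 / 4.50 = 683 nm.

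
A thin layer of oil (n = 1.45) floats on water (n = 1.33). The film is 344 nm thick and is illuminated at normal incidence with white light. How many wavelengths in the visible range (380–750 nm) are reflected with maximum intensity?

Ray reflecting at the top interface goes from n = 1.0 toward n = 1.45: a half-wave phase shift.
Ray reflecting at the bottom interface goes from n = 1.45 toward n = 1.33: no phase shift.
The two reflections differ by half a wavelength.
For bright reflection here: 2 n t = (m + ½) λ.
λ = 2 n t / (m + ½) = 998 / (m + ½) nm.
m=0: 1995 nm (IR); m=1: 665 nm (visible); m=2: 399 nm (visible); m=3: 285 nm (UV).

2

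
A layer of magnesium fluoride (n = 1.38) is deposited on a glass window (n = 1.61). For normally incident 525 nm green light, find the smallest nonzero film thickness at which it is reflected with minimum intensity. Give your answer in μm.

0.0951 μm

At the upper boundary (n = 1.0 to n = 1.38) the reflected ray undergoes a half-wave phase shift.
Bottom surface (1.38 → 1.61): reflection off a higher-index medium gives a half-wave phase shift.
Zero or two π shifts → no net half-wave offset.
With no net inversion, destructive interference in reflection requires 2 n t = (m + ½) λ.
Minimum at m = 0: t = λ / (4 n) = 525 / (4 × 1.38) = 95.1 nm.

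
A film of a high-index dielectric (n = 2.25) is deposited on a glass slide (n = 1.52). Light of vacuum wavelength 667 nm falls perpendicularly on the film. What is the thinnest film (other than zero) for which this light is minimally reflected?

148 nm

Top surface (1.0 → 2.25): reflection off a higher-index medium gives a half-wave phase shift.
Ray reflecting at the bottom interface goes from n = 2.25 toward n = 1.52: no phase shift.
Exactly one π shift → a net half-wave offset.
With one net inversion, destructive interference in reflection requires 2 n t = m λ.
Minimum nonzero at m = 1: t = λ / (2 n) = 667 / (2 × 2.25) = 148 nm.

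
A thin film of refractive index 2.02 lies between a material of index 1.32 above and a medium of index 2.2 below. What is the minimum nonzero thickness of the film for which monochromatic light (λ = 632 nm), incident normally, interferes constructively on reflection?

156 nm

At the upper boundary (n = 1.32 to n = 2.02) the reflected ray undergoes a half-wave phase shift.
At the lower boundary (n = 2.02 to n = 2.2) the reflected ray undergoes a half-wave phase shift.
Net: no relative phase inversion (both shifts match).
With no net inversion, constructive interference in reflection requires 2 n t = m λ.
Minimum nonzero at m = 1: t = λ / (2 n) = 632 / (2 × 2.02) = 156 nm.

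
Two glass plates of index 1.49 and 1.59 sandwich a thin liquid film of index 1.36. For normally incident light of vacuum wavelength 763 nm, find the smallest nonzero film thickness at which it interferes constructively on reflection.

At the upper boundary (n = 1.49 to n = 1.36) the reflected ray undergoes no phase shift.
Bottom surface (1.36 → 1.59): reflection off a higher-index medium gives a half-wave phase shift.
Net: one phase inversion between the two reflected rays.
For maximum reflection here: 2 n t = (m + ½) λ.
Minimum at m = 0: t = λ / (4 n) = 763 / (4 × 1.36) = 140 nm.

140 nm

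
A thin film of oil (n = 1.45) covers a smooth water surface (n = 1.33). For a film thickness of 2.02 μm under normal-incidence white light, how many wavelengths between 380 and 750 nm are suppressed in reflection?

8

Ray reflecting at the top interface goes from n = 1.0 toward n = 1.45: a half-wave phase shift.
Ray reflecting at the bottom interface goes from n = 1.45 toward n = 1.33: no phase shift.
Net: one phase inversion between the two reflected rays.
So the condition for destructive reflection is 2 n t = m λ.
λ = 2 n t / m = 5858 / m nm.
m=7: 837 nm (IR); m=8: 732 nm (visible); m=9: 651 nm (visible); m=10: 586 nm (visible); m=11: 533 nm (visible); m=12: 488 nm (visible); m=13: 451 nm (visible); m=14: 418 nm (visible); m=15: 391 nm (visible); m=16: 366 nm (UV).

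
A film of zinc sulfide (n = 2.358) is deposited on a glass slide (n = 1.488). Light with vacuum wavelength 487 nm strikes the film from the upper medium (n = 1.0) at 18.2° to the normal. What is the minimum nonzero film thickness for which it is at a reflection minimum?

104 nm

Top surface (1.0 → 2.358): reflection off a higher-index medium gives a half-wave phase shift.
Bottom surface (2.358 → 1.488): reflection off a lower-index medium gives no phase shift.
Net: one phase inversion between the two reflected rays.
So the condition for destructive reflection is 2 n t cos θ_r = m λ.
Snell's law: 1.0 sin 18.2° = 2.358 sin θ_r → sin θ_r = 0.132, cos θ_r = 0.991.
Minimum nonzero at m = 1: t = λ / (2 n cos θ_r) = 487 / (2 × 2.358 × 0.991) = 104 nm.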